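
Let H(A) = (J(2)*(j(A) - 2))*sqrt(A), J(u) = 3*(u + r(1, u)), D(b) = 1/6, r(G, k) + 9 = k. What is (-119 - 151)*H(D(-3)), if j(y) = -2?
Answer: -2700*sqrt(6) ≈ -6613.6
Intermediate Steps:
r(G, k) = -9 + k
D(b) = 1/6
J(u) = -27 + 6*u (J(u) = 3*(u + (-9 + u)) = 3*(-9 + 2*u) = -27 + 6*u)
H(A) = 60*sqrt(A) (H(A) = ((-27 + 6*2)*(-2 - 2))*sqrt(A) = ((-27 + 12)*(-4))*sqrt(A) = (-15*(-4))*sqrt(A) = 60*sqrt(A))
(-119 - 151)*H(D(-3)) = (-119 - 151)*(60*sqrt(1/6)) = -16200*sqrt(6)/6 = -2700*sqrt(6)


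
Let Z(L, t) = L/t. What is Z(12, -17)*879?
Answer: -10548/17 ≈ -620.47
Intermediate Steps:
Z(12, -17)*879 = (12/(-17))*879 = (12*(-1/17))*879 = -12/17*879 = -10548/17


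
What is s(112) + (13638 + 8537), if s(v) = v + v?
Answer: 22399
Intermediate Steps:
s(v) = 2*v
s(112) + (13638 + 8537) = 2*112 + (13638 + 8537) = 224 + 22175 = 22399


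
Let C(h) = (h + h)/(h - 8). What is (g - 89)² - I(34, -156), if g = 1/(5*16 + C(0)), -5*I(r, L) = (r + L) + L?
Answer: 50324321/6400 ≈ 7863.2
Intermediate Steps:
C(h) = 2*h/(-8 + h) (C(h) = (2*h)/(-8 + h) = 2*h/(-8 + h))
I(r, L) = -2*L/5 - r/5 (I(r, L) = -((r + L) + L)/5 = -((L + r) + L)/5 = -(r + 2*L)/5 = -2*L/5 - r/5)
g = 1/80 (g = 1/(5*16 + 2*0/(-8 + 0)) = 1/(80 + 2*0/(-8)) = 1/(80 + 2*0*(-⅛)) = 1/(80 + 0) = 1/80 ≈ 0.012500)
(g - 89)² - I(34, -156) = (1/80 - 89)² - (-⅖*(-156) - ⅕*34) = (-7119/80)² - (312/5 - 34/5) = 50680161/6400 - 1*278/5 = 50680161/6400 - 278/5 = 50324321/6400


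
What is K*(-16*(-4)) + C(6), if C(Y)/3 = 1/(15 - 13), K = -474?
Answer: -60669/2 ≈ -30335.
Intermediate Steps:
C(Y) = 3/2 (C(Y) = 3/(15 - 13) = 3/2)
K*(-16*(-4)) + C(6) = -(-7584)*(-4) + 3/2 = -474*64 + 3/2 = -30336 + 3/2 = -60669/2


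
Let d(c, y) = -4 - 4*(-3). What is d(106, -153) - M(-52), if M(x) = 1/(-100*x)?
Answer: 41599/5200 ≈ 7.9998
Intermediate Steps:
M(x) = -1/(100*x)
d(c, y) = 8 (d(c, y) = -4 + 12 = 8)
d(106, -153) - M(-52) = 8 - (-1)/(100*(-52)) = 8 - (-1)*(-1)/(100*52) = 8 - 1*1/5200 = 8 - 1/5200 = 41599/5200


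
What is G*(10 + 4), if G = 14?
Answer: 196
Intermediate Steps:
G*(10 + 4) = 14*(10 + 4) = 14*14 = 196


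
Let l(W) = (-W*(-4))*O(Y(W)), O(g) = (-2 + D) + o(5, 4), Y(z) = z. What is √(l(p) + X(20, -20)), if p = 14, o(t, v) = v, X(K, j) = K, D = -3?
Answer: 6*I ≈ 6.0*I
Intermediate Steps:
O(g) = -1 (O(g) = (-2 - 3) + 4 = -5 + 4 = -1)
l(W) = -4*W (l(W) = (-W*(-4))*(-1) = (4*W)*(-1) = -4*W)
√(l(p) + X(20, -20)) = √(-4*14 + 20) = √(-56 + 20) = √(-36) = 6*I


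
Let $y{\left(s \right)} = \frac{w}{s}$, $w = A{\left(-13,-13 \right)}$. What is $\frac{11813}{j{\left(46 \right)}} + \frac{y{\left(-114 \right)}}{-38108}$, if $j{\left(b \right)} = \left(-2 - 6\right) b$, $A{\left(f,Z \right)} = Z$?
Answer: $- \frac{6414920305}{199838352} \approx -32.101$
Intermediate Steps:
$w = -13$
$y{\left(s \right)} = - \frac{13}{s}$
$j{\left(b \right)} = - 8 b$
$\frac{11813}{j{\left(46 \right)}} + \frac{y{\left(-114 \right)}}{-38108} = \frac{11813}{\left(-8\right) 46} + \frac{\left(-13\right) \frac{1}{-114}}{-38108} = \frac{11813}{-368} + \left(-13\right) \left(- \frac{1}{114}\right) \left(- \frac{1}{38108}\right) = 11813 \left(- \frac{1}{368}\right) + \frac{13}{114} \left(- \frac{1}{38108}\right) = - \frac{11813}{368} - \frac{13}{4344312} = - \frac{6414920305}{199838352}$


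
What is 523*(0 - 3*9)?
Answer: -14121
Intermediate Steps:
523*(0 - 3*9) = 523*(0 - 27) = 523*(-27) = -14121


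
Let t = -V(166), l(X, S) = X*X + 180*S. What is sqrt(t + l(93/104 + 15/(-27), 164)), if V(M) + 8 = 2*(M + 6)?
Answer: sqrt(25568086153)/936 ≈ 170.83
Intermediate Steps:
V(M) = 4 + 2*M (V(M) = -8 + 2*(M + 6) = -8 + 2*(6 + M) = -8 + (12 + 2*M) = 4 + 2*M)
l(X, S) = X**2 + 180*S
t = -336 (t = -(4 + 2*166) = -(4 + 332) = -1*336 = -336)
sqrt(t + l(93/104 + 15/(-27), 164)) = sqrt(-336 + ((93/104 + 15/(-27))**2 + 180*164)) = sqrt(-336 + ((93*(1/104) + 15*(-1/27))**2 + 29520)) = sqrt(-336 + ((93/104 - 5/9)**2 + 29520)) = sqrt(-336 + ((317/936)**2 + 29520)) = sqrt(-336 + (100489/876096 + 29520)) = sqrt(-336 + 25862454409/876096) = sqrt(25568086153/876096) = sqrt(25568086153)/936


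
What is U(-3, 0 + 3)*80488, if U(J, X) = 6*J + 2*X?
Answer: -965856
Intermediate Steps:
U(J, X) = 2*X + 6*J
U(-3, 0 + 3)*80488 = (2*(0 + 3) + 6*(-3))*80488 = (2*3 - 18)*80488 = (6 - 18)*80488 = -12*80488 = -965856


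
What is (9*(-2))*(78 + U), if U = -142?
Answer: 1152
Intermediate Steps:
(9*(-2))*(78 + U) = (9*(-2))*(78 - 142) = -18*(-64) = 1152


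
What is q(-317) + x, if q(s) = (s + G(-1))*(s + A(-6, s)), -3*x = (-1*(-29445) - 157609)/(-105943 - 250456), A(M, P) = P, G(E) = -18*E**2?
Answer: 227086622666/1069197 ≈ 2.1239e+5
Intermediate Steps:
x = -128164/1069197 (x = -(-1*(-29445) - 157609)/(3*(-105943 - 250456)) = -(29445 - 157609)/(3*(-356399)) = -(-128164)*(-1)/(3*356399) = -1/3*128164/356399 = -128164/1069197 ≈ -0.11987)
q(s) = 2*s*(-18 + s) (q(s) = (s - 18*(-1)**2)*(s + s) = (s - 18*1)*(2*s) = (s - 18)*(2*s) = (-18 + s)*(2*s) = 2*s*(-18 + s))
q(-317) + x = 2*(-317)*(-18 - 317) - 128164/1069197 = 2*(-317)*(-335) - 128164/1069197 = 212390 - 128164/1069197 = 227086622666/1069197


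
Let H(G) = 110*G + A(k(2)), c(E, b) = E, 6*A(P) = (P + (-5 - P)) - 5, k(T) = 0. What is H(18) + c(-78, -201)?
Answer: 5701/3 ≈ 1900.3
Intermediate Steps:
A(P) = -5/3 (A(P) = ((P + (-5 - P)) - 5)/6 = (-5 - 5)/6 = (1/6)*(-10) = -5/3)
H(G) = -5/3 + 110*G (H(G) = 110*G - 5/3 = -5/3 + 110*G)
H(18) + c(-78, -201) = (-5/3 + 110*18) - 78 = (-5/3 + 1980) - 78 = 5935/3 - 78 = 5701/3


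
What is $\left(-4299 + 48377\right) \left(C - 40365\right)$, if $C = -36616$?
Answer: $-3393168518$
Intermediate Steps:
$\left(-4299 + 48377\right) \left(C - 40365\right) = \left(-4299 + 48377\right) \left(-36616 - 40365\right) = 44078 \left(-76981\right) = -3393168518$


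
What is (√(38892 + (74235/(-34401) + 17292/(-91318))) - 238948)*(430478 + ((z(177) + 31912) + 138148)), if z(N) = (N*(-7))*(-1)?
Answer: -143793410596 + 601777*√10660718627013303724367/523571753 ≈ -1.4367e+11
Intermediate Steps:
z(N) = 7*N (z(N) = -7*N*(-1) = 7*N)
(√(38892 + (74235/(-34401) + 17292/(-91318))) - 238948)*(430478 + ((z(177) + 31912) + 138148)) = (√(38892 + (74235/(-34401) + 17292/(-91318))) - 238948)*(430478 + ((7*177 + 31912) + 138148)) = (√(38892 + (74235*(-1/34401) + 17292*(-1/91318))) - 238948)*(430478 + ((1239 + 31912) + 138148)) = (√(38892 + (-24745/11467 - 8646/45659)) - 238948)*(430478 + (33151 + 138148)) = (√(38892 - 1228975637/523571753) - 238948)*(430478 + 171299) = (√(20361523642039/523571753) - 238948)*601777 = (√10660718627013303724367/523571753 - 238948)*601777 = (-238948 + √10660718627013303724367/523571753)*601777 = -143793410596 + 601777*√10660718627013303724367/523571753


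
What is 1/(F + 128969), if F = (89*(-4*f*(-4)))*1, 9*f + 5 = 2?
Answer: 3/385483 ≈ 7.7825e-6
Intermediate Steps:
f = -⅓ (f = -5/9 + (⅑)*2 = -5/9 + 2/9 = -⅓ ≈ -0.33333)
F = -1424/3 (F = (89*(-4*(-⅓)*(-4)))*1 = (89*((4/3)*(-4)))*1 = (89*(-16/3))*1 = -1424/3*1 = -1424/3 ≈ -474.67)
1/(F + 128969) = 1/(-1424/3 + 128969) = 1/(385483/3) = 3/385483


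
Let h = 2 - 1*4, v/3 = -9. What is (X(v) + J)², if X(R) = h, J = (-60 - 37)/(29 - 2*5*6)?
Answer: 1225/961 ≈ 1.2747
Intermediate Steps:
v = -27 (v = 3*(-9) = -27)
h = -2 (h = 2 - 4 = -2)
J = 97/31 (J = -97/(29 - 10*6) = -97/(29 - 60) = -97/(-31) = -97*(-1/31) = 97/31 ≈ 3.1290)
X(R) = -2
(X(v) + J)² = (-2 + 97/31)² = (35/31)² = 1225/961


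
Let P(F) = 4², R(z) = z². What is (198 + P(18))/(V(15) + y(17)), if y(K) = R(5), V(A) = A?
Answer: 107/20 ≈ 5.3500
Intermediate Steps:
y(K) = 25 (y(K) = 5² = 25)
P(F) = 16
(198 + P(18))/(V(15) + y(17)) = (198 + 16)/(15 + 25) = 214/40 = 214*(1/40) = 107/20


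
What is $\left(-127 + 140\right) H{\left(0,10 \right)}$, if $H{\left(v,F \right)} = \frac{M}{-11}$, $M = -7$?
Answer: $\frac{91}{11} \approx 8.2727$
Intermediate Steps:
$H{\left(v,F \right)} = \frac{7}{11}$ ($H{\left(v,F \right)} = - \frac{7}{-11} = \left(-7\right) \left(- \frac{1}{11}\right) = \frac{7}{11}$)
$\left(-127 + 140\right) H{\left(0,10 \right)} = \left(-127 + 140\right) \frac{7}{11} = 13 \cdot \frac{7}{11} = \frac{91}{11}$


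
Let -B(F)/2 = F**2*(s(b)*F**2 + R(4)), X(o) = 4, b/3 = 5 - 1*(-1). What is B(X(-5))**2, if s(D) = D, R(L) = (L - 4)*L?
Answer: 84934656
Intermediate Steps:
b = 18 (b = 3*(5 - 1*(-1)) = 3*(5 + 1) = 3*6 = 18)
R(L) = L*(-4 + L) (R(L) = (-4 + L)*L = L*(-4 + L))
B(F) = -36*F**4 (B(F) = -2*F**2*(18*F**2 + 4*(-4 + 4)) = -2*F**2*(18*F**2 + 4*0) = -2*F**2*(18*F**2 + 0) = -2*F**2*18*F**2 = -36*F**4)
B(X(-5))**2 = (-36*4**4)**2 = (-36*256)**2 = (-9216)**2 = 84934656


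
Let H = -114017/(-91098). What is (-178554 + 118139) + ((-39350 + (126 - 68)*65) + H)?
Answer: -8744838493/91098 ≈ -95994.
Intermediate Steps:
H = 114017/91098 (H = -114017*(-1/91098) = 114017/91098 ≈ 1.2516)
(-178554 + 118139) + ((-39350 + (126 - 68)*65) + H) = (-178554 + 118139) + ((-39350 + (126 - 68)*65) + 114017/91098) = -60415 + ((-39350 + 58*65) + 114017/91098) = -60415 + ((-39350 + 3770) + 114017/91098) = -60415 + (-35580 + 114017/91098) = -60415 - 3241152823/91098 = -8744838493/91098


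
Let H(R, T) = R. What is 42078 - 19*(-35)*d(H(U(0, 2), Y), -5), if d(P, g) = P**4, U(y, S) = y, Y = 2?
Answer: 42078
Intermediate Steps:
42078 - 19*(-35)*d(H(U(0, 2), Y), -5) = 42078 - 19*(-35)*0**4 = 42078 - (-665)*0 = 42078 - 1*0 = 42078 + 0 = 42078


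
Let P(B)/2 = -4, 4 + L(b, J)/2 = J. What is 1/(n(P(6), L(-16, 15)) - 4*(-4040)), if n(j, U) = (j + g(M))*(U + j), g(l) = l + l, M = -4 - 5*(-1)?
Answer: 1/16076 ≈ 6.2205e-5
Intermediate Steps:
L(b, J) = -8 + 2*J
P(B) = -8 (P(B) = 2*(-4) = -8)
M = 1 (M = -4 + 5 = 1)
g(l) = 2*l
n(j, U) = (2 + j)*(U + j) (n(j, U) = (j + 2*1)*(U + j) = (j + 2)*(U + j) = (2 + j)*(U + j))
1/(n(P(6), L(-16, 15)) - 4*(-4040)) = 1/(((-8)**2 + 2*(-8 + 2*15) + 2*(-8) + (-8 + 2*15)*(-8)) - 4*(-4040)) = 1/((64 + 2*(-8 + 30) - 16 + (-8 + 30)*(-8)) + 16160) = 1/((64 + 2*22 - 16 + 22*(-8)) + 16160) = 1/((64 + 44 - 16 - 176) + 16160) = 1/(-84 + 16160) = 1/16076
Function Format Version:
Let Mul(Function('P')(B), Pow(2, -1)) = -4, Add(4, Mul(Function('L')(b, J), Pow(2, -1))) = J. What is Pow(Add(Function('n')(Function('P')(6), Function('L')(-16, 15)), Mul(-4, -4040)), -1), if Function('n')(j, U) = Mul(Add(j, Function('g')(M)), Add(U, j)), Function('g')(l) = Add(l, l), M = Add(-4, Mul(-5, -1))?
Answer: Rational(1, 16076) ≈ 6.2205e-5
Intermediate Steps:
Function('L')(b, J) = Add(-8, Mul(2, J))
Function('P')(B) = -8 (Function('P')(B) = Mul(2, -4) = -8)
M = 1 (M = Add(-4, 5) = 1)
Function('g')(l) = Mul(2, l)
Function('n')(j, U) = Mul(Add(2, j), Add(U, j)) (Function('n')(j, U) = Mul(Add(j, Mul(2, 1)), Add(U, j)) = Mul(Add(j, 2), Add(U, j)) = Mul(Add(2, j), Add(U, j)))
Pow(Add(Function('n')(Function('P')(6), Function('L')(-16, 15)), Mul(-4, -4040)), -1) = Pow(Add(Add(Pow(-8, 2), Mul(2, Add(-8, Mul(2, 15))), Mul(2, -8), Mul(Add(-8, Mul(2, 15)), -8)), Mul(-4, -4040)), -1) = Pow(Add(Add(64, Mul(2, Add(-8, 30)), -16, Mul(Add(-8, 30), -8)), 16160), -1) = Pow(Add(Add(64, Mul(2, 22), -16, Mul(22, -8)), 16160), -1) = Pow(Add(Add(64, 44, -16, -176), 16160), -1) = Pow(Add(-84, 16160), -1) = Pow(16076, -1) = Rational(1, 16076)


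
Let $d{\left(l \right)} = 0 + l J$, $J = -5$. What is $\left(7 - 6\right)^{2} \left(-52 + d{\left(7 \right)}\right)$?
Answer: $-87$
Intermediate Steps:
$d{\left(l \right)} = - 5 l$ ($d{\left(l \right)} = 0 + l \left(-5\right) = 0 - 5 l = - 5 l$)
$\left(7 - 6\right)^{2} \left(-52 + d{\left(7 \right)}\right) = \left(7 - 6\right)^{2} \left(-52 - 35\right) = 1^{2} \left(-52 - 35\right) = 1 \left(-87\right) = -87$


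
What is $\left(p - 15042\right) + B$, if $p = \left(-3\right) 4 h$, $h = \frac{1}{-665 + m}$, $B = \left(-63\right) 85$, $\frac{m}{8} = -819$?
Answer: $- \frac{147205137}{7217} \approx -20397.0$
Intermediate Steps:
$m = -6552$ ($m = 8 \left(-819\right) = -6552$)
$B = -5355$
$h = - \frac{1}{7217}$ ($h = \frac{1}{-665 - 6552} = \frac{1}{-7217} = - \frac{1}{7217} \approx -0.00013856$)
$p = \frac{12}{7217}$ ($p = \left(-3\right) 4 \left(- \frac{1}{7217}\right) = \left(-12\right) \left(- \frac{1}{7217}\right) = \frac{12}{7217} \approx 0.0016627$)
$\left(p - 15042\right) + B = \left(\frac{12}{7217} - 15042\right) - 5355 = - \frac{108558102}{7217} - 5355 = - \frac{147205137}{7217}$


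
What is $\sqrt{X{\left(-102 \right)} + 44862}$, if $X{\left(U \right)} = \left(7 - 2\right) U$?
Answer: $24 \sqrt{77} \approx 210.6$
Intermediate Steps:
$X{\left(U \right)} = 5 U$
$\sqrt{X{\left(-102 \right)} + 44862} = \sqrt{5 \left(-102\right) + 44862} = \sqrt{-510 + 44862} = \sqrt{44352} = 24 \sqrt{77}$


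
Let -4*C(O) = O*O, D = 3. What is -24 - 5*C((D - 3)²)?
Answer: -24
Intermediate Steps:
C(O) = -O²/4 (C(O) = -O*O/4 = -O²/4)
-24 - 5*C((D - 3)²) = -24 - (-5)*((3 - 3)²)²/4 = -24 - (-5)*(0²)²/4 = -24 - (-5)*0²/4 = -24 - (-5)*0/4 = -24 - 5*0 = -24 + 0 = -24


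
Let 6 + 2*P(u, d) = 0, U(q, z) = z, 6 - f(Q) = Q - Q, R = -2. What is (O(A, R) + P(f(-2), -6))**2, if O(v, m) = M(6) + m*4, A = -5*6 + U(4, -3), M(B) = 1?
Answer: 100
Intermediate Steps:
f(Q) = 6 (f(Q) = 6 - (Q - Q) = 6 - 1*0 = 6 + 0 = 6)
P(u, d) = -3 (P(u, d) = -3 + (1/2)*0 = -3 + 0 = -3)
A = -33 (A = -5*6 - 3 = -30 - 3 = -33)
O(v, m) = 1 + 4*m (O(v, m) = 1 + m*4 = 1 + 4*m)
(O(A, R) + P(f(-2), -6))**2 = ((1 + 4*(-2)) - 3)**2 = ((1 - 8) - 3)**2 = (-7 - 3)**2 = (-10)**2 = 100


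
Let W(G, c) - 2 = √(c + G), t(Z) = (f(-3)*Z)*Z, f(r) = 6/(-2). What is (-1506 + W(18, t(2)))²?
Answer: (1504 - √6)² ≈ 2.2547e+6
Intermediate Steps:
f(r) = -3 (f(r) = 6*(-½) = -3)
t(Z) = -3*Z² (t(Z) = (-3*Z)*Z = -3*Z²)
W(G, c) = 2 + √(G + c) (W(G, c) = 2 + √(c + G) = 2 + √(G + c))
(-1506 + W(18, t(2)))² = (-1506 + (2 + √(18 - 3*2²)))² = (-1506 + (2 + √(18 - 3*4)))² = (-1506 + (2 + √(18 - 12)))² = (-1506 + (2 + √6))² = (-1504 + √6)²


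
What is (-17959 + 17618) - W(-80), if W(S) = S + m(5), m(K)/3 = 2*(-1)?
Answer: -255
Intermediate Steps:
m(K) = -6 (m(K) = 3*(2*(-1)) = 3*(-2) = -6)
W(S) = -6 + S (W(S) = S - 6 = -6 + S)
(-17959 + 17618) - W(-80) = (-17959 + 17618) - (-6 - 80) = -341 - 1*(-86) = -341 + 86 = -255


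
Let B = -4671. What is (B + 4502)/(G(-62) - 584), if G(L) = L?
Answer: 169/646 ≈ 0.26161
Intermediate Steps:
(B + 4502)/(G(-62) - 584) = (-4671 + 4502)/(-62 - 584) = -169/(-646) = -169*(-1/646) = 169/646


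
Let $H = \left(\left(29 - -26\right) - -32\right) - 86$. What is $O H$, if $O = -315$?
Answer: $-315$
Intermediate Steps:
$H = 1$ ($H = \left(\left(29 + 26\right) + 32\right) - 86 = \left(55 + 32\right) - 86 = 87 - 86 = 1$)
$O H = \left(-315\right) 1 = -315$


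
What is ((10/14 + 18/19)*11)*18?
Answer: 43758/133 ≈ 329.01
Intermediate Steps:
((10/14 + 18/19)*11)*18 = ((10*(1/14) + 18*(1/19))*11)*18 = ((5/7 + 18/19)*11)*18 = ((221/133)*11)*18 = (2431/133)*18 = 43758/133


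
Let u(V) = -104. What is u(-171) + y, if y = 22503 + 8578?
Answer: 30977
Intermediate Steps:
y = 31081
u(-171) + y = -104 + 31081 = 30977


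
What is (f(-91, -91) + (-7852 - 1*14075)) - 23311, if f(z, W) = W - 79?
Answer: -45408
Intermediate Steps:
f(z, W) = -79 + W
(f(-91, -91) + (-7852 - 1*14075)) - 23311 = ((-79 - 91) + (-7852 - 1*14075)) - 23311 = (-170 + (-7852 - 14075)) - 23311 = (-170 - 21927) - 23311 = -22097 - 23311 = -45408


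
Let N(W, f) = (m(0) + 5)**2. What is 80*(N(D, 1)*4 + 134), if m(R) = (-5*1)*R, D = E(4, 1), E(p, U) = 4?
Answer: 18720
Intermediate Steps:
D = 4
m(R) = -5*R
N(W, f) = 25 (N(W, f) = (-5*0 + 5)**2 = (0 + 5)**2 = 5**2 = 25)
80*(N(D, 1)*4 + 134) = 80*(25*4 + 134) = 80*(100 + 134) = 80*234 = 18720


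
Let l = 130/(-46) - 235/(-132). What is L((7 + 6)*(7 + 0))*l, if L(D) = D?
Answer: -288925/3036 ≈ -95.166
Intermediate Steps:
l = -3175/3036 (l = 130*(-1/46) - 235*(-1/132) = -65/23 + 235/132 = -3175/3036 ≈ -1.0458)
L((7 + 6)*(7 + 0))*l = ((7 + 6)*(7 + 0))*(-3175/3036) = (13*7)*(-3175/3036) = 91*(-3175/3036) = -288925/3036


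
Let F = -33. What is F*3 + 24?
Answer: -75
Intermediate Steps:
F*3 + 24 = -33*3 + 24 = -99 + 24 = -75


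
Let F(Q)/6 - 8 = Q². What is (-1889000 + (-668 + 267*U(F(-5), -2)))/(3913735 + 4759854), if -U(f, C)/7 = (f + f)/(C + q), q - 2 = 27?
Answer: -1917080/8673589 ≈ -0.22102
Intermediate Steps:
q = 29 (q = 2 + 27 = 29)
F(Q) = 48 + 6*Q²
U(f, C) = -14*f/(29 + C) (U(f, C) = -7*(f + f)/(C + 29) = -7*2*f/(29 + C) = -14*f/(29 + C))
(-1889000 + (-668 + 267*U(F(-5), -2)))/(3913735 + 4759854) = (-1889000 + (-668 + 267*(-14*(48 + 6*(-5)²)/(29 - 2))))/(3913735 + 4759854) = (-1889000 + (-668 + 267*(-14*(48 + 6*25)/27)))/8673589 = (-1889000 + (-668 + 267*(-14*(48 + 150)*1/27)))*(1/8673589) = (-1889000 + (-668 + 267*(-14*198*1/27)))*(1/8673589) = (-1889000 + (-668 + 267*(-308/3)))*(1/8673589) = (-1889000 + (-668 - 27412))*(1/8673589) = (-1889000 - 28080)*(1/8673589) = -1917080*1/8673589 = -1917080/8673589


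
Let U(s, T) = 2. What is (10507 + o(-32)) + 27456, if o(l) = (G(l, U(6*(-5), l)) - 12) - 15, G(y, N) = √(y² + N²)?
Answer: 37936 + 2*√257 ≈ 37968.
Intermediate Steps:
G(y, N) = √(N² + y²)
o(l) = -27 + √(4 + l²) (o(l) = (√(2² + l²) - 12) - 15 = (√(4 + l²) - 12) - 15 = (-12 + √(4 + l²)) - 15 = -27 + √(4 + l²))
(10507 + o(-32)) + 27456 = (10507 + (-27 + √(4 + (-32)²))) + 27456 = (10507 + (-27 + √(4 + 1024))) + 27456 = (10507 + (-27 + √1028)) + 27456 = (10507 + (-27 + 2*√257)) + 27456 = (10480 + 2*√257) + 27456 = 37936 + 2*√257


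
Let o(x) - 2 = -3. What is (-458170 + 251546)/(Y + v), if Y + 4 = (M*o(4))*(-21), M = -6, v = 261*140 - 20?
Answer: -103312/18195 ≈ -5.6780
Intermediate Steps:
o(x) = -1 (o(x) = 2 - 3 = -1)
v = 36520 (v = 36540 - 20 = 36520)
Y = -130 (Y = -4 - 6*(-1)*(-21) = -4 + 6*(-21) = -4 - 126 = -130)
(-458170 + 251546)/(Y + v) = (-458170 + 251546)/(-130 + 36520) = -206624/36390 = -206624*1/36390 = -103312/18195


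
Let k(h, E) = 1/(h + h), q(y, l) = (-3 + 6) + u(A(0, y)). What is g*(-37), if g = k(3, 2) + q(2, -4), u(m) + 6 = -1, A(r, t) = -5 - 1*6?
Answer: 851/6 ≈ 141.83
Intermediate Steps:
A(r, t) = -11 (A(r, t) = -5 - 6 = -11)
u(m) = -7 (u(m) = -6 - 1 = -7)
q(y, l) = -4 (q(y, l) = (-3 + 6) - 7 = 3 - 7 = -4)
k(h, E) = 1/(2*h)
g = -23/6 (g = (1/2)/3 - 4 = (1/2)*(1/3) - 4 = 1/6 - 4 = -23/6 ≈ -3.8333)
g*(-37) = -23/6*(-37) = 851/6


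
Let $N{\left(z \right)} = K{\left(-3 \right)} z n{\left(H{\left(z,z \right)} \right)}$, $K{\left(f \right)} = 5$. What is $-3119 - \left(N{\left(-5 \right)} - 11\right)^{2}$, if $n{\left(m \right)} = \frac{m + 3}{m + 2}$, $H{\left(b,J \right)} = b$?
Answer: $- \frac{34960}{9} \approx -3884.4$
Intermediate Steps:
$n{\left(m \right)} = \frac{3 + m}{2 + m}$
$N{\left(z \right)} = \frac{5 z \left(3 + z\right)}{2 + z}$ ($N{\left(z \right)} = 5 z \frac{3 + z}{2 + z} = \frac{5 z \left(3 + z\right)}{2 + z}$)
$-3119 - \left(N{\left(-5 \right)} - 11\right)^{2} = -3119 - \left(5 \left(-5\right) \frac{1}{2 - 5} \left(3 - 5\right) - 11\right)^{2} = -3119 - \left(5 \left(-5\right) \frac{1}{-3} \left(-2\right) - 11\right)^{2} = -3119 - \left(5 \left(-5\right) \left(- \frac{1}{3}\right) \left(-2\right) - 11\right)^{2} = -3119 - \left(- \frac{50}{3} - 11\right)^{2} = -3119 - \left(- \frac{83}{3}\right)^{2} = -3119 - \frac{6889}{9} = - \frac{34960}{9}$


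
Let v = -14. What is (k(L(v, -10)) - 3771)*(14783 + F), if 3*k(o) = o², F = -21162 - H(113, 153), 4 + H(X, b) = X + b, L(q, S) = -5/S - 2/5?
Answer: 7512956659/300 ≈ 2.5043e+7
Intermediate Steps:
L(q, S) = -⅖ - 5/S (L(q, S) = -5/S - 2*⅕ = -5/S - ⅖ = -⅖ - 5/S)
H(X, b) = -4 + X + b (H(X, b) = -4 + (X + b) = -4 + X + b)
F = -21424 (F = -21162 - (-4 + 113 + 153) = -21162 - 1*262 = -21162 - 262 = -21424)
k(o) = o²/3
(k(L(v, -10)) - 3771)*(14783 + F) = ((-⅖ - 5/(-10))²/3 - 3771)*(14783 - 21424) = ((-⅖ - 5*(-⅒))²/3 - 3771)*(-6641) = ((-⅖ + ½)²/3 - 3771)*(-6641) = ((⅒)²/3 - 3771)*(-6641) = ((⅓)*(1/100) - 3771)*(-6641) = (1/300 - 3771)*(-6641) = -1131299/300*(-6641) = 7512956659/300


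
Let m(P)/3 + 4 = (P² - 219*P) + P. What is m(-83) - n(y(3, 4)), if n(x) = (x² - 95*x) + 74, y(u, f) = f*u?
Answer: 75859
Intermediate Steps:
n(x) = 74 + x² - 95*x
m(P) = -12 - 654*P + 3*P² (m(P) = -12 + 3*((P² - 219*P) + P) = -12 + 3*(P² - 218*P) = -12 + (-654*P + 3*P²) = -12 - 654*P + 3*P²)
m(-83) - n(y(3, 4)) = (-12 - 654*(-83) + 3*(-83)²) - (74 + (4*3)² - 380*3) = (-12 + 54282 + 3*6889) - (74 + 12² - 95*12) = (-12 + 54282 + 20667) - (74 + 144 - 1140) = 74937 - 1*(-922) = 74937 + 922 = 75859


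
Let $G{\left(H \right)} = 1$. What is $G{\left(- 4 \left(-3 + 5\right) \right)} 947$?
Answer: $947$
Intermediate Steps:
$G{\left(- 4 \left(-3 + 5\right) \right)} 947 = 1 \cdot 947 = 947$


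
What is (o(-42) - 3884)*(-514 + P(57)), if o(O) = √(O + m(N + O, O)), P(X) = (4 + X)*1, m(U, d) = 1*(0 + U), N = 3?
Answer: 1759452 - 4077*I ≈ 1.7595e+6 - 4077.0*I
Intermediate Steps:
m(U, d) = U (m(U, d) = 1*U = U)
P(X) = 4 + X
o(O) = √(3 + 2*O) (o(O) = √(O + (3 + O)) = √(3 + 2*O))
(o(-42) - 3884)*(-514 + P(57)) = (√(3 + 2*(-42)) - 3884)*(-514 + (4 + 57)) = (√(3 - 84) - 3884)*(-514 + 61) = (√(-81) - 3884)*(-453) = (9*I - 3884)*(-453) = (-3884 + 9*I)*(-453) = 1759452 - 4077*I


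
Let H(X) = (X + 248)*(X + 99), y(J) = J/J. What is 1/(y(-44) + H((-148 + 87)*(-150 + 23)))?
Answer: 1/62728771 ≈ 1.5942e-8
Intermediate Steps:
y(J) = 1
H(X) = (99 + X)*(248 + X) (H(X) = (248 + X)*(99 + X) = (99 + X)*(248 + X))
1/(y(-44) + H((-148 + 87)*(-150 + 23))) = 1/(1 + (24552 + ((-148 + 87)*(-150 + 23))² + 347*((-148 + 87)*(-150 + 23)))) = 1/(1 + (24552 + (-61*(-127))² + 347*(-61*(-127)))) = 1/(1 + (24552 + 7747² + 347*7747)) = 1/(1 + (24552 + 60016009 + 2688209)) = 1/(1 + 62728770) = 1/62728771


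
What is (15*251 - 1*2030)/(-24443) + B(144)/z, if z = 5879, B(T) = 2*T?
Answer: -3160481/143700397 ≈ -0.021994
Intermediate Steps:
(15*251 - 1*2030)/(-24443) + B(144)/z = (15*251 - 1*2030)/(-24443) + (2*144)/5879 = (3765 - 2030)*(-1/24443) + 288*(1/5879) = 1735*(-1/24443) + 288/5879 = -1735/24443 + 288/5879 = -3160481/143700397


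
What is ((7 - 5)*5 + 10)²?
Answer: 400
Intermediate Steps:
((7 - 5)*5 + 10)² = (2*5 + 10)² = (10 + 10)² = 20² = 400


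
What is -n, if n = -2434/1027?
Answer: 2434/1027 ≈ 2.3700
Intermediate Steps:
n = -2434/1027 (n = -2434*1/1027 = -2434/1027 ≈ -2.3700)
-n = -1*(-2434/1027) = 2434/1027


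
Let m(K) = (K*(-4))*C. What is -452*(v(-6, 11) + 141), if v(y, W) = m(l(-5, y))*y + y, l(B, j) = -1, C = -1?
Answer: -71868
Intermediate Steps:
m(K) = 4*K (m(K) = (K*(-4))*(-1) = -4*K*(-1) = 4*K)
v(y, W) = -3*y (v(y, W) = (4*(-1))*y + y = -4*y + y = -3*y)
-452*(v(-6, 11) + 141) = -452*(-3*(-6) + 141) = -452*(18 + 141) = -452*159 = -71868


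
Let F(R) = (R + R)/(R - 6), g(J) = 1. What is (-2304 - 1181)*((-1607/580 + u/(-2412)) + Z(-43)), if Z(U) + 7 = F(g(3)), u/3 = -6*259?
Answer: 223125731/7772 ≈ 28709.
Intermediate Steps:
u = -4662 (u = 3*(-6*259) = 3*(-1554) = -4662)
F(R) = 2*R/(-6 + R) (F(R) = (2*R)/(-6 + R) = 2*R/(-6 + R))
Z(U) = -37/5 (Z(U) = -7 + 2*1/(-6 + 1) = -7 + 2*1/(-5) = -7 + 2*1*(-⅕) = -7 - ⅖ = -37/5)
(-2304 - 1181)*((-1607/580 + u/(-2412)) + Z(-43)) = (-2304 - 1181)*((-1607/580 - 4662/(-2412)) - 37/5) = -3485*((-1607*1/580 - 4662*(-1/2412)) - 37/5) = -3485*((-1607/580 + 259/134) - 37/5) = -3485*(-32559/38860 - 37/5) = -3485*(-320123/38860) = 223125731/7772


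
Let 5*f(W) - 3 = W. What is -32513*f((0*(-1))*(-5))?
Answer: -97539/5 ≈ -19508.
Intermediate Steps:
f(W) = ⅗ + W/5
-32513*f((0*(-1))*(-5)) = -32513*(⅗ + ((0*(-1))*(-5))/5) = -32513*(⅗ + (0*(-5))/5) = -32513*(⅗ + (⅕)*0) = -32513*(⅗ + 0) = -32513*⅗ = -97539/5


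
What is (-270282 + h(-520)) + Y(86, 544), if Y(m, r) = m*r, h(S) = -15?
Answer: -223513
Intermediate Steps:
(-270282 + h(-520)) + Y(86, 544) = (-270282 - 15) + 86*544 = -270297 + 46784 = -223513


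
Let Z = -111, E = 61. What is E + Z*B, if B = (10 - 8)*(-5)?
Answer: 1171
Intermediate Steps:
B = -10 (B = 2*(-5) = -10)
E + Z*B = 61 - 111*(-10) = 61 + 1110 = 1171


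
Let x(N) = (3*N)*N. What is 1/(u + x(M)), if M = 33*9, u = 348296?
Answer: 1/612923 ≈ 1.6315e-6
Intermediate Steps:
M = 297
x(N) = 3*N²
1/(u + x(M)) = 1/(348296 + 3*297²) = 1/(348296 + 3*88209) = 1/(348296 + 264627) = 1/612923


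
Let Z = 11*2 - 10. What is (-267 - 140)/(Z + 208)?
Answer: -37/20 ≈ -1.8500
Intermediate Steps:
Z = 12 (Z = 22 - 10 = 12)
(-267 - 140)/(Z + 208) = (-267 - 140)/(12 + 208) = -407/220 = -407*1/220 = -37/20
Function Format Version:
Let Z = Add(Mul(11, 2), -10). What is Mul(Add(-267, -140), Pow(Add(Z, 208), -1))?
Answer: Rational(-37, 20) ≈ -1.8500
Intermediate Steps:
Z = 12 (Z = Add(22, -10) = 12)
Mul(Add(-267, -140), Pow(Add(Z, 208), -1)) = Mul(Add(-267, -140), Pow(Add(12, 208), -1)) = Mul(-407, Pow(220, -1)) = Mul(-407, Rational(1, 220)) = Rational(-37, 20)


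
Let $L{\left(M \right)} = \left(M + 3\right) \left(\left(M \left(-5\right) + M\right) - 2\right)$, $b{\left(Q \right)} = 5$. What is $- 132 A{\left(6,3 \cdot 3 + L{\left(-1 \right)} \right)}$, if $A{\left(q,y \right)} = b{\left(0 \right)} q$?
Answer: $-3960$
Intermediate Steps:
$L{\left(M \right)} = \left(-2 - 4 M\right) \left(3 + M\right)$ ($L{\left(M \right)} = \left(3 + M\right) \left(\left(- 5 M + M\right) - 2\right) = \left(3 + M\right) \left(- 4 M - 2\right) = \left(3 + M\right) \left(-2 - 4 M\right) = \left(-2 - 4 M\right) \left(3 + M\right)$)
$A{\left(q,y \right)} = 5 q$
$- 132 A{\left(6,3 \cdot 3 + L{\left(-1 \right)} \right)} = - 132 \cdot 5 \cdot 6 = \left(-132\right) 30 = -3960$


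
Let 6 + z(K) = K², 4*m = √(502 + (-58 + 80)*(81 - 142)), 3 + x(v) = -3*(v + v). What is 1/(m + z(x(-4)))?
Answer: 58/25237 - I*√210/378555 ≈ 0.0022982 - 3.8281e-5*I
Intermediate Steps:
x(v) = -3 - 6*v (x(v) = -3 - 3*(v + v) = -3 - 6*v)
m = I*√210/2 (m = √(502 + (-58 + 80)*(81 - 142))/4 = √(502 + 22*(-61))/4 = √(502 - 1342)/4 = √(-840)/4 = (2*I*√210)/4 = I*√210/2 ≈ 7.2457*I)
z(K) = -6 + K²
1/(m + z(x(-4))) = 1/(I*√210/2 + (-6 + (-3 - 6*(-4))²)) = 1/(I*√210/2 + (-6 + (-3 + 24)²)) = 1/(I*√210/2 + (-6 + 21²)) = 1/(I*√210/2 + (-6 + 441)) = 1/(I*√210/2 + 435) = 1/(435 + I*√210/2)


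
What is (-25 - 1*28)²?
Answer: 2809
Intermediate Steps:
(-25 - 1*28)² = (-25 - 28)² = (-53)² = 2809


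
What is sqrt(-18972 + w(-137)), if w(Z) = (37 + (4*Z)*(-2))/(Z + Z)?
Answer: I*sqrt(1424652314)/274 ≈ 137.75*I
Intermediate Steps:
w(Z) = (37 - 8*Z)/(2*Z) (w(Z) = (37 - 8*Z)/((2*Z)) = (37 - 8*Z)*(1/(2*Z)) = (37 - 8*Z)/(2*Z))
sqrt(-18972 + w(-137)) = sqrt(-18972 + (-4 + (37/2)/(-137))) = sqrt(-18972 + (-4 + (37/2)*(-1/137))) = sqrt(-18972 + (-4 - 37/274)) = sqrt(-18972 - 1133/274) = sqrt(-5199461/274) = I*sqrt(1424652314)/274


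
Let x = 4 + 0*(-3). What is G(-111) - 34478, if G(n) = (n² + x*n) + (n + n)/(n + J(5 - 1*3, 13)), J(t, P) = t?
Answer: -2463287/109 ≈ -22599.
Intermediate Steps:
x = 4 (x = 4 + 0 = 4)
G(n) = n² + 4*n + 2*n/(2 + n) (G(n) = (n² + 4*n) + (n + n)/(n + (5 - 1*3)) = (n² + 4*n) + (2*n)/(n + (5 - 3)) = (n² + 4*n) + (2*n)/(n + 2) = (n² + 4*n) + (2*n)/(2 + n) = (n² + 4*n) + 2*n/(2 + n) = n² + 4*n + 2*n/(2 + n))
G(-111) - 34478 = -111*(10 + (-111)² + 6*(-111))/(2 - 111) - 34478 = -111*(10 + 12321 - 666)/(-109) - 34478 = -111*(-1/109)*11665 - 34478 = 1294815/109 - 34478 = -2463287/109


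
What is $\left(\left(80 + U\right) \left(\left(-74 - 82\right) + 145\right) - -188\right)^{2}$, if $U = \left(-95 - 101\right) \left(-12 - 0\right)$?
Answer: $705646096$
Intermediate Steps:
$U = 2352$ ($U = - 196 \left(-12 + \left(-24 + 24\right)\right) = - 196 \left(-12 + 0\right) = \left(-196\right) \left(-12\right) = 2352$)
$\left(\left(80 + U\right) \left(\left(-74 - 82\right) + 145\right) - -188\right)^{2} = \left(\left(80 + 2352\right) \left(\left(-74 - 82\right) + 145\right) - -188\right)^{2} = \left(2432 \left(\left(-74 - 82\right) + 145\right) + 188\right)^{2} = \left(2432 \left(-156 + 145\right) + 188\right)^{2} = \left(2432 \left(-11\right) + 188\right)^{2} = \left(-26752 + 188\right)^{2} = \left(-26564\right)^{2} = 705646096$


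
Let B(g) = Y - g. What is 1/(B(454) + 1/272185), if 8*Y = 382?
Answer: -1088740/442300621 ≈ -0.0024615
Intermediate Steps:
Y = 191/4 (Y = (1/8)*382 = 191/4 ≈ 47.750)
B(g) = 191/4 - g
1/(B(454) + 1/272185) = 1/((191/4 - 1*454) + 1/272185) = 1/((191/4 - 454) + 1/272185) = 1/(-1625/4 + 1/272185) = 1/(-442300621/1088740) = -1088740/442300621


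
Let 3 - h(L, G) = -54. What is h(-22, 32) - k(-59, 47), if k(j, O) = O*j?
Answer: 2830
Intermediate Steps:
h(L, G) = 57 (h(L, G) = 3 - 1*(-54) = 3 + 54 = 57)
h(-22, 32) - k(-59, 47) = 57 - 47*(-59) = 57 - 1*(-2773) = 57 + 2773 = 2830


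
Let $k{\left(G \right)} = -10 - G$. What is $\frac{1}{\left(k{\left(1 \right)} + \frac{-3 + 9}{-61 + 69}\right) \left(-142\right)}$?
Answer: $\frac{2}{2911} \approx 0.00068705$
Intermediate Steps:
$\frac{1}{\left(k{\left(1 \right)} + \frac{-3 + 9}{-61 + 69}\right) \left(-142\right)} = \frac{1}{\left(\left(-10 - 1\right) + \frac{-3 + 9}{-61 + 69}\right) \left(-142\right)} = \frac{1}{\left(\left(-10 - 1\right) + \frac{6}{8}\right) \left(-142\right)} = \frac{1}{\left(-11 + 6 \cdot \frac{1}{8}\right) \left(-142\right)} = \frac{1}{\left(-11 + \frac{3}{4}\right) \left(-142\right)} = \frac{1}{\left(- \frac{41}{4}\right) \left(-142\right)} = \frac{1}{\frac{2911}{2}} = \frac{2}{2911}$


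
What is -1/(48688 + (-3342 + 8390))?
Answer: -1/53736 ≈ -1.8609e-5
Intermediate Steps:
-1/(48688 + (-3342 + 8390)) = -1/(48688 + 5048) = -1/53736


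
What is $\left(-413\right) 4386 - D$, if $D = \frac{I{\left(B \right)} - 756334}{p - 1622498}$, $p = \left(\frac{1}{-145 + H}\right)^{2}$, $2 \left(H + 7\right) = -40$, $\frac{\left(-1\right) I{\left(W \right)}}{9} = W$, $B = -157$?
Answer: $- \frac{86948051610511222}{47999980831} \approx -1.8114 \cdot 10^{6}$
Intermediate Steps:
$I{\left(W \right)} = - 9 W$
$H = -27$ ($H = -7 + \frac{1}{2} \left(-40\right) = -7 - 20 = -27$)
$p = \frac{1}{29584}$ ($p = \left(\frac{1}{-145 - 27}\right)^{2} = \left(\frac{1}{-172}\right)^{2} = \left(- \frac{1}{172}\right)^{2} = \frac{1}{29584} \approx 3.3802 \cdot 10^{-5}$)
$D = \frac{22333582864}{47999980831}$ ($D = \frac{\left(-9\right) \left(-157\right) - 756334}{\frac{1}{29584} - 1622498} = \frac{1413 - 756334}{- \frac{47999980831}{29584}} = \left(-754921\right) \left(- \frac{29584}{47999980831}\right) = \frac{22333582864}{47999980831} \approx 0.46528$)
$\left(-413\right) 4386 - D = \left(-413\right) 4386 - \frac{22333582864}{47999980831} = -1811418 - \frac{22333582864}{47999980831} = - \frac{86948051610511222}{47999980831}$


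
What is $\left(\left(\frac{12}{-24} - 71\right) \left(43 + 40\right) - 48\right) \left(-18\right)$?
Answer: $107685$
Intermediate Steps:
$\left(\left(\frac{12}{-24} - 71\right) \left(43 + 40\right) - 48\right) \left(-18\right) = \left(\left(12 \left(- \frac{1}{24}\right) - 71\right) 83 - 48\right) \left(-18\right) = \left(\left(- \frac{1}{2} - 71\right) 83 - 48\right) \left(-18\right) = \left(\left(- \frac{143}{2}\right) 83 - 48\right) \left(-18\right) = \left(- \frac{11869}{2} - 48\right) \left(-18\right) = \left(- \frac{11965}{2}\right) \left(-18\right) = 107685$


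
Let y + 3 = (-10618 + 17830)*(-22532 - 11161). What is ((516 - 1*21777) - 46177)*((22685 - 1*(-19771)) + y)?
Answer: 16384160761794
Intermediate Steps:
y = -242993919 (y = -3 + (-10618 + 17830)*(-22532 - 11161) = -3 + 7212*(-33693) = -3 - 242993916 = -242993919)
((516 - 1*21777) - 46177)*((22685 - 1*(-19771)) + y) = ((516 - 1*21777) - 46177)*((22685 - 1*(-19771)) - 242993919) = ((516 - 21777) - 46177)*((22685 + 19771) - 242993919) = (-21261 - 46177)*(42456 - 242993919) = -67438*(-242951463) = 16384160761794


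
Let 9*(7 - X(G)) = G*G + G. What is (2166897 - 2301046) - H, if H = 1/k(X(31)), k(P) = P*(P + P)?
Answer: -231552174299/1726082 ≈ -1.3415e+5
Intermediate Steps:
X(G) = 7 - G/9 - G²/9 (X(G) = 7 - (G*G + G)/9 = 7 - (G² + G)/9 = 7 - (G + G²)/9 = 7 + (-G/9 - G²/9) = 7 - G/9 - G²/9)
k(P) = 2*P² (k(P) = P*(2*P) = 2*P²)
H = 81/1726082 (H = 1/(2*(7 - ⅑*31 - ⅑*31²)²) = 1/(2*(7 - 31/9 - ⅑*961)²) = 1/(2*(7 - 31/9 - 961/9)²) = 1/(2*(-929/9)²) = 1/(2*(863041/81)) = 1/(1726082/81) = 81/1726082 ≈ 4.6927e-5)
(2166897 - 2301046) - H = (2166897 - 2301046) - 1*81/1726082 = -134149 - 81/1726082 = -231552174299/1726082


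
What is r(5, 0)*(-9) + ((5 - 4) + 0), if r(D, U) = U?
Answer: 1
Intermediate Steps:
r(5, 0)*(-9) + ((5 - 4) + 0) = 0*(-9) + ((5 - 4) + 0) = 0 + (1 + 0) = 0 + 1 = 1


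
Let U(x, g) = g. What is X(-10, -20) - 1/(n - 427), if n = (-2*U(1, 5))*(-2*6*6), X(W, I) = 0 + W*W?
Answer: 29299/293 ≈ 99.997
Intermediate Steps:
X(W, I) = W² (X(W, I) = 0 + W² = W²)
n = 720 (n = (-2*5)*(-2*6*6) = -(-120)*6 = -10*(-72) = 720)
X(-10, -20) - 1/(n - 427) = (-10)² - 1/(720 - 427) = 100 - 1/293 = 29299/293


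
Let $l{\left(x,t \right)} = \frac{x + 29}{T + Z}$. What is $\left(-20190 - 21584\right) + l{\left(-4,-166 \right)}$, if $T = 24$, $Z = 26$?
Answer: $- \frac{83547}{2} \approx -41774.0$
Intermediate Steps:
$l{\left(x,t \right)} = \frac{29}{50} + \frac{x}{50}$ ($l{\left(x,t \right)} = \frac{x + 29}{24 + 26} = \frac{29 + x}{50} = \left(29 + x\right) \frac{1}{50} = \frac{29}{50} + \frac{x}{50}$)
$\left(-20190 - 21584\right) + l{\left(-4,-166 \right)} = \left(-20190 - 21584\right) + \left(\frac{29}{50} + \frac{1}{50} \left(-4\right)\right) = -41774 + \left(\frac{29}{50} - \frac{2}{25}\right) = -41774 + \frac{1}{2} = - \frac{83547}{2}$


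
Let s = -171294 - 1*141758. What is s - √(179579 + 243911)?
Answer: -313052 - √423490 ≈ -3.1370e+5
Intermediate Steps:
s = -313052 (s = -171294 - 141758 = -313052)
s - √(179579 + 243911) = -313052 - √(179579 + 243911) = -313052 - √423490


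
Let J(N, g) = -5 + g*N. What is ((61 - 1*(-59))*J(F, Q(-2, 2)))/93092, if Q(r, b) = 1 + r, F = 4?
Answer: -270/23273 ≈ -0.011601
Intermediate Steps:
J(N, g) = -5 + N*g
((61 - 1*(-59))*J(F, Q(-2, 2)))/93092 = ((61 - 1*(-59))*(-5 + 4*(1 - 2)))/93092 = ((61 + 59)*(-5 + 4*(-1)))*(1/93092) = (120*(-5 - 4))*(1/93092) = (120*(-9))*(1/93092) = -1080*1/93092 = -270/23273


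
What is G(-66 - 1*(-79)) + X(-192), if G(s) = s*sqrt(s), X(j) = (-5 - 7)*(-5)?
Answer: 60 + 13*sqrt(13) ≈ 106.87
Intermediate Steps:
X(j) = 60 (X(j) = -12*(-5) = 60)
G(s) = s**(3/2)
G(-66 - 1*(-79)) + X(-192) = (-66 - 1*(-79))**(3/2) + 60 = (-66 + 79)**(3/2) + 60 = 13**(3/2) + 60 = 13*sqrt(13) + 60 = 60 + 13*sqrt(13)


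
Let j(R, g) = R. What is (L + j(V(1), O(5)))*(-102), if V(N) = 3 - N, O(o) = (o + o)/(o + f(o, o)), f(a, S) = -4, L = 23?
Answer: -2550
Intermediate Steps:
O(o) = 2*o/(-4 + o) (O(o) = (o + o)/(o - 4) = (2*o)/(-4 + o) = 2*o/(-4 + o))
(L + j(V(1), O(5)))*(-102) = (23 + (3 - 1*1))*(-102) = (23 + (3 - 1))*(-102) = (23 + 2)*(-102) = 25*(-102) = -2550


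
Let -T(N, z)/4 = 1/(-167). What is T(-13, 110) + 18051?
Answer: 3014521/167 ≈ 18051.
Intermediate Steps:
T(N, z) = 4/167 (T(N, z) = -4/(-167) = -4*(-1/167) = 4/167)
T(-13, 110) + 18051 = 4/167 + 18051 = 3014521/167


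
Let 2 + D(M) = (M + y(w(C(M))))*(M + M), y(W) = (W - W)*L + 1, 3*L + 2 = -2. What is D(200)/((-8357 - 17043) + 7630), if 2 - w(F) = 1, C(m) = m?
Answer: -40199/8885 ≈ -4.5244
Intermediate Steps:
L = -4/3 (L = -⅔ + (⅓)*(-2) = -⅔ - ⅔ = -4/3 ≈ -1.3333)
w(F) = 1 (w(F) = 2 - 1*1 = 2 - 1 = 1)
y(W) = 1 (y(W) = (W - W)*(-4/3) + 1 = 0*(-4/3) + 1 = 0 + 1 = 1)
D(M) = -2 + 2*M*(1 + M) (D(M) = -2 + (M + 1)*(M + M) = -2 + (1 + M)*(2*M) = -2 + 2*M*(1 + M))
D(200)/((-8357 - 17043) + 7630) = (-2 + 2*200 + 2*200²)/((-8357 - 17043) + 7630) = (-2 + 400 + 2*40000)/(-25400 + 7630) = (-2 + 400 + 80000)/(-17770) = 80398*(-1/17770) = -40199/8885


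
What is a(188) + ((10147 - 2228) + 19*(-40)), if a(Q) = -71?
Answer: 7088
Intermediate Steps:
a(188) + ((10147 - 2228) + 19*(-40)) = -71 + ((10147 - 2228) + 19*(-40)) = -71 + (7919 - 760) = -71 + 7159 = 7088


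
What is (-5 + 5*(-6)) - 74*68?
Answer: -5067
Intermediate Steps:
(-5 + 5*(-6)) - 74*68 = (-5 - 30) - 5032 = -35 - 5032 = -5067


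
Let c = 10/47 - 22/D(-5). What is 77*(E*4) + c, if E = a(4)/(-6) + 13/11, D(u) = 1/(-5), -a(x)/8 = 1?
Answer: 124768/141 ≈ 884.88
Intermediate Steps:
a(x) = -8 (a(x) = -8*1 = -8)
D(u) = -⅕
E = 83/33 (E = -8/(-6) + 13/11 = -8*(-⅙) + 13*(1/11) = 4/3 + 13/11 = 83/33 ≈ 2.5152)
c = 5180/47 (c = 10/47 - 22/(-⅕) = 10*(1/47) - 22*(-5) = 10/47 + 110 = 5180/47 ≈ 110.21)
77*(E*4) + c = 77*((83/33)*4) + 5180/47 = 77*(332/33) + 5180/47 = 2324/3 + 5180/47 = 124768/141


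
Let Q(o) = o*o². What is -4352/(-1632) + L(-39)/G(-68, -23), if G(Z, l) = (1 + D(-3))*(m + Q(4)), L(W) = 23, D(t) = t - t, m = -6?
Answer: 533/174 ≈ 3.0632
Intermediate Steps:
D(t) = 0
Q(o) = o³
G(Z, l) = 58 (G(Z, l) = (1 + 0)*(-6 + 4³) = 1*(-6 + 64) = 1*58 = 58)
-4352/(-1632) + L(-39)/G(-68, -23) = -4352/(-1632) + 23/58 = -4352*(-1/1632) + 23*(1/58) = 8/3 + 23/58 = 533/174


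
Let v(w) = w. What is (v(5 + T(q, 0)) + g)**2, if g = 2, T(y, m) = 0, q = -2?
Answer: 49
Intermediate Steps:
(v(5 + T(q, 0)) + g)**2 = ((5 + 0) + 2)**2 = (5 + 2)**2 = 7**2 = 49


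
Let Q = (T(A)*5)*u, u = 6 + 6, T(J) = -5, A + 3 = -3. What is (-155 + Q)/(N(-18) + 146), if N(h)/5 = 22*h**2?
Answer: -455/35786 ≈ -0.012714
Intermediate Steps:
A = -6 (A = -3 - 3 = -6)
u = 12
N(h) = 110*h**2 (N(h) = 5*(22*h**2) = 110*h**2)
Q = -300 (Q = -5*5*12 = -25*12 = -300)
(-155 + Q)/(N(-18) + 146) = (-155 - 300)/(110*(-18)**2 + 146) = -455/(110*324 + 146) = -455/(35640 + 146) = -455/35786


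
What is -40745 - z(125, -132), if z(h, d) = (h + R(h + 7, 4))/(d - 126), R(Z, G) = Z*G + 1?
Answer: -1751926/43 ≈ -40742.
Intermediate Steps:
R(Z, G) = 1 + G*Z (R(Z, G) = G*Z + 1 = 1 + G*Z)
z(h, d) = (29 + 5*h)/(-126 + d) (z(h, d) = (h + (1 + 4*(h + 7)))/(d - 126) = (h + (1 + 4*(7 + h)))/(-126 + d) = (h + (1 + (28 + 4*h)))/(-126 + d) = (h + (29 + 4*h))/(-126 + d) = (29 + 5*h)/(-126 + d))
-40745 - z(125, -132) = -40745 - (29 + 5*125)/(-126 - 132) = -40745 - (29 + 625)/(-258) = -40745 - (-1)*654/258 = -40745 - 1*(-109/43) = -40745 + 109/43 = -1751926/43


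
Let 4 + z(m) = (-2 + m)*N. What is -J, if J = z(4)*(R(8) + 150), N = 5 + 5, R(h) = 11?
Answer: -2576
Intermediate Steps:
N = 10
z(m) = -24 + 10*m (z(m) = -4 + (-2 + m)*10 = -4 + (-20 + 10*m) = -24 + 10*m)
J = 2576 (J = (-24 + 10*4)*(11 + 150) = (-24 + 40)*161 = 16*161 = 2576)
-J = -1*2576 = -2576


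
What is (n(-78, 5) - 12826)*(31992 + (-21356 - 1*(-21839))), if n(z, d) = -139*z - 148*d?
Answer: -88461900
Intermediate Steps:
n(z, d) = -148*d - 139*z
(n(-78, 5) - 12826)*(31992 + (-21356 - 1*(-21839))) = ((-148*5 - 139*(-78)) - 12826)*(31992 + (-21356 - 1*(-21839))) = ((-740 + 10842) - 12826)*(31992 + (-21356 + 21839)) = (10102 - 12826)*(31992 + 483) = -2724*32475 = -88461900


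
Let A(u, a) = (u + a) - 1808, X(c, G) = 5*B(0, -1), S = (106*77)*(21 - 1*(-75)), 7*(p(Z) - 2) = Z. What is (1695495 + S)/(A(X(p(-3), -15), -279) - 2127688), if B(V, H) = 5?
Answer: -2479047/2129750 ≈ -1.1640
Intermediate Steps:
p(Z) = 2 + Z/7
S = 783552 (S = 8162*(21 + 75) = 8162*96 = 783552)
X(c, G) = 25 (X(c, G) = 5*5 = 25)
A(u, a) = -1808 + a + u (A(u, a) = (a + u) - 1808 = -1808 + a + u)
(1695495 + S)/(A(X(p(-3), -15), -279) - 2127688) = (1695495 + 783552)/((-1808 - 279 + 25) - 2127688) = 2479047/(-2062 - 2127688) = 2479047/(-2129750) = 2479047*(-1/2129750) = -2479047/2129750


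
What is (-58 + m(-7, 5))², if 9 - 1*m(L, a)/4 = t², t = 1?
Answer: 676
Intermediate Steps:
m(L, a) = 32 (m(L, a) = 36 - 4*1² = 36 - 4*1 = 36 - 4 = 32)
(-58 + m(-7, 5))² = (-58 + 32)² = (-26)² = 676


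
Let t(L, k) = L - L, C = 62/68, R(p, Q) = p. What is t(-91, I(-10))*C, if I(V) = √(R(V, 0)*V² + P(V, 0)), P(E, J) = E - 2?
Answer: 0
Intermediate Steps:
P(E, J) = -2 + E
I(V) = √(-2 + V + V³) (I(V) = √(V*V² + (-2 + V)) = √(V³ + (-2 + V)) = √(-2 + V + V³))
C = 31/34 (C = 62*(1/68) = 31/34 ≈ 0.91177)
t(L, k) = 0
t(-91, I(-10))*C = 0*(31/34) = 0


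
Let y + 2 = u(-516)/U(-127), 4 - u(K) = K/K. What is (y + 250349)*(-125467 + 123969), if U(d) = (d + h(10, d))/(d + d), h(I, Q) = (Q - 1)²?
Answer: -2032231948222/5419 ≈ -3.7502e+8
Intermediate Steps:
h(I, Q) = (-1 + Q)²
U(d) = (d + (-1 + d)²)/(2*d) (U(d) = (d + (-1 + d)²)/(d + d) = (d + (-1 + d)²)/((2*d)) = (d + (-1 + d)²)*(1/(2*d)) = (d + (-1 + d)²)/(2*d))
u(K) = 3 (u(K) = 4 - K/K = 4 - 1*1 = 4 - 1 = 3)
y = -11092/5419 (y = -2 + 3/(((½)*(-127 + (-1 - 127)²)/(-127))) = -2 + 3/(((½)*(-1/127)*(-127 + (-128)²))) = -2 + 3/(((½)*(-1/127)*(-127 + 16384))) = -2 + 3/(((½)*(-1/127)*16257)) = -2 + 3/(-16257/254) = -2 + 3*(-254/16257) = -2 - 254/5419 = -11092/5419 ≈ -2.0469)
(y + 250349)*(-125467 + 123969) = (-11092/5419 + 250349)*(-125467 + 123969) = (1356630139/5419)*(-1498) = -2032231948222/5419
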